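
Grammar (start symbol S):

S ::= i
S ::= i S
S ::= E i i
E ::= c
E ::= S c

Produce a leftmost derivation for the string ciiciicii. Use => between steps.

S => Eii => Scii => Eiicii => Sciicii => Eiiciicii => ciiciicii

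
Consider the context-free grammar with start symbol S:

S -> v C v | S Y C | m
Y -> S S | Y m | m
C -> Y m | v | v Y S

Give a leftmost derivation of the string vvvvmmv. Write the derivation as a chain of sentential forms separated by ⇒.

S⇒vCv⇒vYmv⇒vSSmv⇒vvCvSmv⇒vvvvSmv⇒vvvvmmv

S ⇒ vCv   [S -> v C v]
vCv ⇒ vYmv   [C -> Y m]
vYmv ⇒ vSSmv   [Y -> S S]
vSSmv ⇒ vvCvSmv   [S -> v C v]
vvCvSmv ⇒ vvvvSmv   [C -> v]
vvvvSmv ⇒ vvvvmmv   [S -> m]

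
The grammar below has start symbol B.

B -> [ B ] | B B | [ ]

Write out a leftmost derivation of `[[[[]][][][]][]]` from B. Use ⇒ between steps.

B⇒[B]⇒[BB]⇒[[B]B]⇒[[BB]B]⇒[[BBB]B]⇒[[[B]BB]B]⇒[[[[]]BB]B]⇒[[[[]]BBB]B]⇒[[[[]][]BB]B]⇒[[[[]][][]B]B]⇒[[[[]][][][]]B]⇒[[[[]][][][]][]]

B ⇒ [B]   [B -> [ B ]]
[B] ⇒ [BB]   [B -> B B]
[BB] ⇒ [[B]B]   [B -> [ B ]]
[[B]B] ⇒ [[BB]B]   [B -> B B]
[[BB]B] ⇒ [[BBB]B]   [B -> B B]
[[BBB]B] ⇒ [[[B]BB]B]   [B -> [ B ]]
[[[B]BB]B] ⇒ [[[[]]BB]B]   [B -> [ ]]
[[[[]]BB]B] ⇒ [[[[]]BBB]B]   [B -> B B]
[[[[]]BBB]B] ⇒ [[[[]][]BB]B]   [B -> [ ]]
[[[[]][]BB]B] ⇒ [[[[]][][]B]B]   [B -> [ ]]
[[[[]][][]B]B] ⇒ [[[[]][][][]]B]   [B -> [ ]]
[[[[]][][][]]B] ⇒ [[[[]][][][]][]]   [B -> [ ]]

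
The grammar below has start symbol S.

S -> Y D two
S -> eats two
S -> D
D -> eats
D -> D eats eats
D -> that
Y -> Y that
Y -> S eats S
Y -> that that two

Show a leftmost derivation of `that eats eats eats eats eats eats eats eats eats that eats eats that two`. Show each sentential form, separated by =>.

S => Y D two => S eats S D two => D eats S D two => D eats eats eats S D two => D eats eats eats eats eats S D two => D eats eats eats eats eats eats eats S D two => D eats eats eats eats eats eats eats eats eats S D two => that eats eats eats eats eats eats eats eats eats S D two => that eats eats eats eats eats eats eats eats eats D D two => that eats eats eats eats eats eats eats eats eats D eats eats D two => that eats eats eats eats eats eats eats eats eats that eats eats D two => that eats eats eats eats eats eats eats eats eats that eats eats that two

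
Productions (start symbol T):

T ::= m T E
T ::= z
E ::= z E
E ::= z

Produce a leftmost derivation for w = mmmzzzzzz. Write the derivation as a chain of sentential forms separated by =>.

T => mTE   [T ::= m T E]
mTE => mmTEE   [T ::= m T E]
mmTEE => mmmTEEE   [T ::= m T E]
mmmTEEE => mmmzEEE   [T ::= z]
mmmzEEE => mmmzzEEE   [E ::= z E]
mmmzzEEE => mmmzzzEEE   [E ::= z E]
mmmzzzEEE => mmmzzzzEE   [E ::= z]
mmmzzzzEE => mmmzzzzzE   [E ::= z]
mmmzzzzzE => mmmzzzzzz   [E ::= z]

T => mTE => mmTEE => mmmTEEE => mmmzEEE => mmmzzEEE => mmmzzzEEE => mmmzzzzEE => mmmzzzzzE => mmmzzzzzz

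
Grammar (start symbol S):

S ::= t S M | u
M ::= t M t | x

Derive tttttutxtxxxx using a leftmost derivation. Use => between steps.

S=>tSM=>ttSMM=>tttSMMM=>ttttSMMMM=>tttttSMMMMM=>tttttuMMMMM=>tttttutMtMMMM=>tttttutxtMMMM=>tttttutxtxMMM=>tttttutxtxxMM=>tttttutxtxxxM=>tttttutxtxxxx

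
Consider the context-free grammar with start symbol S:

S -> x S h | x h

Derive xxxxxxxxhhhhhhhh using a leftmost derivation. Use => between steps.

S => xSh => xxShh => xxxShhh => xxxxShhhh => xxxxxShhhhh => xxxxxxShhhhhh => xxxxxxxShhhhhhh => xxxxxxxxhhhhhhhh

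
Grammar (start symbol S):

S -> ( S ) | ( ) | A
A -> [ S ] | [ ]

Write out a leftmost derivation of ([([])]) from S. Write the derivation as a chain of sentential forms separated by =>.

S => (S)   [S -> ( S )]
(S) => (A)   [S -> A]
(A) => ([S])   [A -> [ S ]]
([S]) => ([(S)])   [S -> ( S )]
([(S)]) => ([(A)])   [S -> A]
([(A)]) => ([([])])   [A -> [ ]]

S => (S) => (A) => ([S]) => ([(S)]) => ([(A)]) => ([([])])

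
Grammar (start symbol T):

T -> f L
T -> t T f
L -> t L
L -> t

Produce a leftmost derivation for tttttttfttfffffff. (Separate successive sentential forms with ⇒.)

T⇒tTf⇒ttTff⇒tttTfff⇒ttttTffff⇒tttttTfffff⇒ttttttTffffff⇒tttttttTfffffff⇒tttttttfLfffffff⇒tttttttftLfffffff⇒tttttttfttfffffff

T ⇒ tTf   [T -> t T f]
tTf ⇒ ttTff   [T -> t T f]
ttTff ⇒ tttTfff   [T -> t T f]
tttTfff ⇒ ttttTffff   [T -> t T f]
ttttTffff ⇒ tttttTfffff   [T -> t T f]
tttttTfffff ⇒ ttttttTffffff   [T -> t T f]
ttttttTffffff ⇒ tttttttTfffffff   [T -> t T f]
tttttttTfffffff ⇒ tttttttfLfffffff   [T -> f L]
tttttttfLfffffff ⇒ tttttttftLfffffff   [L -> t L]
tttttttftLfffffff ⇒ tttttttfttfffffff   [L -> t]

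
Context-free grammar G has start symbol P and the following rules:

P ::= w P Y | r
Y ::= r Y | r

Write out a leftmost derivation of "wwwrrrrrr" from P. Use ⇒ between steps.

P ⇒ wPY   [P ::= w P Y]
wPY ⇒ wwPYY   [P ::= w P Y]
wwPYY ⇒ wwwPYYY   [P ::= w P Y]
wwwPYYY ⇒ wwwrYYY   [P ::= r]
wwwrYYY ⇒ wwwrrYY   [Y ::= r]
wwwrrYY ⇒ wwwrrrYY   [Y ::= r Y]
wwwrrrYY ⇒ wwwrrrrYY   [Y ::= r Y]
wwwrrrrYY ⇒ wwwrrrrrY   [Y ::= r]
wwwrrrrrY ⇒ wwwrrrrrr   [Y ::= r]

P ⇒ wPY ⇒ wwPYY ⇒ wwwPYYY ⇒ wwwrYYY ⇒ wwwrrYY ⇒ wwwrrrYY ⇒ wwwrrrrYY ⇒ wwwrrrrrY ⇒ wwwrrrrrr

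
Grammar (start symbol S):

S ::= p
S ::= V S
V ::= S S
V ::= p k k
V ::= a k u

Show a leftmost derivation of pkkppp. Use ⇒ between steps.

S ⇒ VS   [S ::= V S]
VS ⇒ pkkS   [V ::= p k k]
pkkS ⇒ pkkVS   [S ::= V S]
pkkVS ⇒ pkkSSS   [V ::= S S]
pkkSSS ⇒ pkkpSS   [S ::= p]
pkkpSS ⇒ pkkppS   [S ::= p]
pkkppS ⇒ pkkppp   [S ::= p]

S ⇒ VS ⇒ pkkS ⇒ pkkVS ⇒ pkkSSS ⇒ pkkpSS ⇒ pkkppS ⇒ pkkppp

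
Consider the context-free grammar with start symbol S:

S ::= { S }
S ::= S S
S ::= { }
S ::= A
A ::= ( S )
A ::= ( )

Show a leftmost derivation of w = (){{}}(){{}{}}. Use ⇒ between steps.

S⇒SS⇒AS⇒()S⇒()SS⇒()SSS⇒(){S}SS⇒(){{}}SS⇒(){{}}AS⇒(){{}}()S⇒(){{}}(){S}⇒(){{}}(){SS}⇒(){{}}(){{}S}⇒(){{}}(){{}{}}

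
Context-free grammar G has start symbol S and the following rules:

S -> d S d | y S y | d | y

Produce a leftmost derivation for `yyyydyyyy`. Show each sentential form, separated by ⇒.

S ⇒ ySy   [S -> y S y]
ySy ⇒ yySyy   [S -> y S y]
yySyy ⇒ yyySyyy   [S -> y S y]
yyySyyy ⇒ yyyySyyyy   [S -> y S y]
yyyySyyyy ⇒ yyyydyyyy   [S -> d]

S⇒ySy⇒yySyy⇒yyySyyy⇒yyyySyyyy⇒yyyydyyyy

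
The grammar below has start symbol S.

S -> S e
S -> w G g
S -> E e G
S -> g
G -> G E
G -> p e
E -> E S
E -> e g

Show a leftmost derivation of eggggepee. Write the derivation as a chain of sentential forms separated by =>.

S=>Se=>EeGe=>ESeGe=>ESSeGe=>ESSSeGe=>egSSSeGe=>eggSSeGe=>egggSeGe=>eggggeGe=>eggggepee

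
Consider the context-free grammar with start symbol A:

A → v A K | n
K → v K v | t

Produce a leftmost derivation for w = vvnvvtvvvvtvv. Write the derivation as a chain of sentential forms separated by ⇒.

A ⇒ vAK   [A → v A K]
vAK ⇒ vvAKK   [A → v A K]
vvAKK ⇒ vvnKK   [A → n]
vvnKK ⇒ vvnvKvK   [K → v K v]
vvnvKvK ⇒ vvnvvKvvK   [K → v K v]
vvnvvKvvK ⇒ vvnvvtvvK   [K → t]
vvnvvtvvK ⇒ vvnvvtvvvKv   [K → v K v]
vvnvvtvvvKv ⇒ vvnvvtvvvvKvv   [K → v K v]
vvnvvtvvvvKvv ⇒ vvnvvtvvvvtvv   [K → t]

A ⇒ vAK ⇒ vvAKK ⇒ vvnKK ⇒ vvnvKvK ⇒ vvnvvKvvK ⇒ vvnvvtvvK ⇒ vvnvvtvvvKv ⇒ vvnvvtvvvvKvv ⇒ vvnvvtvvvvtvv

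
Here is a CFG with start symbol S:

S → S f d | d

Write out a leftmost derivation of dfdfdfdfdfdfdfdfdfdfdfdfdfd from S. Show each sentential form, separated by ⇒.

S ⇒ Sfd   [S → S f d]
Sfd ⇒ Sfdfd   [S → S f d]
Sfdfd ⇒ Sfdfdfd   [S → S f d]
Sfdfdfd ⇒ Sfdfdfdfd   [S → S f d]
Sfdfdfdfd ⇒ Sfdfdfdfdfd   [S → S f d]
Sfdfdfdfdfd ⇒ Sfdfdfdfdfdfd   [S → S f d]
Sfdfdfdfdfdfd ⇒ Sfdfdfdfdfdfdfd   [S → S f d]
Sfdfdfdfdfdfdfd ⇒ Sfdfdfdfdfdfdfdfd   [S → S f d]
Sfdfdfdfdfdfdfdfd ⇒ Sfdfdfdfdfdfdfdfdfd   [S → S f d]
Sfdfdfdfdfdfdfdfdfd ⇒ Sfdfdfdfdfdfdfdfdfdfd   [S → S f d]
Sfdfdfdfdfdfdfdfdfdfd ⇒ Sfdfdfdfdfdfdfdfdfdfdfd   [S → S f d]
Sfdfdfdfdfdfdfdfdfdfdfd ⇒ Sfdfdfdfdfdfdfdfdfdfdfdfd   [S → S f d]
Sfdfdfdfdfdfdfdfdfdfdfdfd ⇒ Sfdfdfdfdfdfdfdfdfdfdfdfdfd   [S → S f d]
Sfdfdfdfdfdfdfdfdfdfdfdfdfd ⇒ dfdfdfdfdfdfdfdfdfdfdfdfdfd   [S → d]

S⇒Sfd⇒Sfdfd⇒Sfdfdfd⇒Sfdfdfdfd⇒Sfdfdfdfdfd⇒Sfdfdfdfdfdfd⇒Sfdfdfdfdfdfdfd⇒Sfdfdfdfdfdfdfdfd⇒Sfdfdfdfdfdfdfdfdfd⇒Sfdfdfdfdfdfdfdfdfdfd⇒Sfdfdfdfdfdfdfdfdfdfdfd⇒Sfdfdfdfdfdfdfdfdfdfdfdfd⇒Sfdfdfdfdfdfdfdfdfdfdfdfdfd⇒dfdfdfdfdfdfdfdfdfdfdfdfdfd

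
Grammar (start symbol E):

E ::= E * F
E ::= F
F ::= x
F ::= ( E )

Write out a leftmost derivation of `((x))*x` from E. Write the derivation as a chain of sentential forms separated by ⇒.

E ⇒ E*F ⇒ F*F ⇒ (E)*F ⇒ (F)*F ⇒ ((E))*F ⇒ ((F))*F ⇒ ((x))*F ⇒ ((x))*x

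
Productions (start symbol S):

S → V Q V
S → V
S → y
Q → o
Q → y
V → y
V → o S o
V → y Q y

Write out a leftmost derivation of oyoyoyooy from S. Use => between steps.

S => VQV   [S → V Q V]
VQV => oSoQV   [V → o S o]
oSoQV => oVQVoQV   [S → V Q V]
oVQVoQV => oyQyQVoQV   [V → y Q y]
oyQyQVoQV => oyoyQVoQV   [Q → o]
oyoyQVoQV => oyoyoVoQV   [Q → o]
oyoyoVoQV => oyoyoyoQV   [V → y]
oyoyoyoQV => oyoyoyooV   [Q → o]
oyoyoyooV => oyoyoyooy   [V → y]

S => VQV => oSoQV => oVQVoQV => oyQyQVoQV => oyoyQVoQV => oyoyoVoQV => oyoyoyoQV => oyoyoyooV => oyoyoyooy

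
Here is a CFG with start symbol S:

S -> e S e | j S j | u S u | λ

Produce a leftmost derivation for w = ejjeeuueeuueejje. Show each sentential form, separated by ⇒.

S ⇒ eSe   [S -> e S e]
eSe ⇒ ejSje   [S -> j S j]
ejSje ⇒ ejjSjje   [S -> j S j]
ejjSjje ⇒ ejjeSejje   [S -> e S e]
ejjeSejje ⇒ ejjeeSeejje   [S -> e S e]
ejjeeSeejje ⇒ ejjeeuSueejje   [S -> u S u]
ejjeeuSueejje ⇒ ejjeeuuSuueejje   [S -> u S u]
ejjeeuuSuueejje ⇒ ejjeeuueSeuueejje   [S -> e S e]
ejjeeuueSeuueejje ⇒ ejjeeuueeuueejje   [S -> λ]

S ⇒ eSe ⇒ ejSje ⇒ ejjSjje ⇒ ejjeSejje ⇒ ejjeeSeejje ⇒ ejjeeuSueejje ⇒ ejjeeuuSuueejje ⇒ ejjeeuueSeuueejje ⇒ ejjeeuueeuueejje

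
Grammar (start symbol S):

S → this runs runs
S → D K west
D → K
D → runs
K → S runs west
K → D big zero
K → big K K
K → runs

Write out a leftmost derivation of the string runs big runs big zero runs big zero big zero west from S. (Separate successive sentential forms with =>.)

S => D K west => runs K west => runs D big zero west => runs K big zero west => runs big K K big zero west => runs big D big zero K big zero west => runs big runs big zero K big zero west => runs big runs big zero D big zero big zero west => runs big runs big zero runs big zero big zero west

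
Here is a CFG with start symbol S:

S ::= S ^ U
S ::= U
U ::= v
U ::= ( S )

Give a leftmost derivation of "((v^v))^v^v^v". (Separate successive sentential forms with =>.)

S=>S^U=>S^U^U=>S^U^U^U=>U^U^U^U=>(S)^U^U^U=>(U)^U^U^U=>((S))^U^U^U=>((S^U))^U^U^U=>((U^U))^U^U^U=>((v^U))^U^U^U=>((v^v))^U^U^U=>((v^v))^v^U^U=>((v^v))^v^v^U=>((v^v))^v^v^v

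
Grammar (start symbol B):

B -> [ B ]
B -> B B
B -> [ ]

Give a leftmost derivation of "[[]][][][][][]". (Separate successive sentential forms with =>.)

B => BB   [B -> B B]
BB => BBB   [B -> B B]
BBB => BBBB   [B -> B B]
BBBB => BBBBB   [B -> B B]
BBBBB => [B]BBBB   [B -> [ B ]]
[B]BBBB => [[]]BBBB   [B -> [ ]]
[[]]BBBB => [[]]BBBBB   [B -> B B]
[[]]BBBBB => [[]][]BBBB   [B -> [ ]]
[[]][]BBBB => [[]][][]BBB   [B -> [ ]]
[[]][][]BBB => [[]][][][]BB   [B -> [ ]]
[[]][][][]BB => [[]][][][][]B   [B -> [ ]]
[[]][][][][]B => [[]][][][][][]   [B -> [ ]]

B=>BB=>BBB=>BBBB=>BBBBB=>[B]BBBB=>[[]]BBBB=>[[]]BBBBB=>[[]][]BBBB=>[[]][][]BBB=>[[]][][][]BB=>[[]][][][][]B=>[[]][][][][][]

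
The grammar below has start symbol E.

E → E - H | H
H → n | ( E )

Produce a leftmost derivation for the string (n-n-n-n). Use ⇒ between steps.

E⇒H⇒(E)⇒(E-H)⇒(E-H-H)⇒(E-H-H-H)⇒(H-H-H-H)⇒(n-H-H-H)⇒(n-n-H-H)⇒(n-n-n-H)⇒(n-n-n-n)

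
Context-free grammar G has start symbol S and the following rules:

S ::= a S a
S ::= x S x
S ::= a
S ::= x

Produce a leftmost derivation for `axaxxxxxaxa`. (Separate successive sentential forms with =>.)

S => aSa   [S ::= a S a]
aSa => axSxa   [S ::= x S x]
axSxa => axaSaxa   [S ::= a S a]
axaSaxa => axaxSxaxa   [S ::= x S x]
axaxSxaxa => axaxxSxxaxa   [S ::= x S x]
axaxxSxxaxa => axaxxxxxaxa   [S ::= x]

S=>aSa=>axSxa=>axaSaxa=>axaxSxaxa=>axaxxSxxaxa=>axaxxxxxaxa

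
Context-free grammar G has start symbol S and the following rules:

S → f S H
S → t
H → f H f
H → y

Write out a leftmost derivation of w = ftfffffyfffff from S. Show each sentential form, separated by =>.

S=>fSH=>ftH=>ftfHf=>ftffHff=>ftfffHfff=>ftffffHffff=>ftfffffHfffff=>ftfffffyfffff

S => fSH   [S → f S H]
fSH => ftH   [S → t]
ftH => ftfHf   [H → f H f]
ftfHf => ftffHff   [H → f H f]
ftffHff => ftfffHfff   [H → f H f]
ftfffHfff => ftffffHffff   [H → f H f]
ftffffHffff => ftfffffHfffff   [H → f H f]
ftfffffHfffff => ftfffffyfffff   [H → y]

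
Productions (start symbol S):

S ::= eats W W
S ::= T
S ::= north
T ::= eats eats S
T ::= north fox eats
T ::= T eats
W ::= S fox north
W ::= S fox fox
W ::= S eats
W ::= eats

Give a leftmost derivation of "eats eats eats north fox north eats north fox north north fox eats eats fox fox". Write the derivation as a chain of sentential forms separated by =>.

S => T => eats eats S => eats eats eats W W => eats eats eats S fox north W => eats eats eats north fox north W => eats eats eats north fox north S fox fox => eats eats eats north fox north eats W W fox fox => eats eats eats north fox north eats S fox north W fox fox => eats eats eats north fox north eats north fox north W fox fox => eats eats eats north fox north eats north fox north S eats fox fox => eats eats eats north fox north eats north fox north T eats fox fox => eats eats eats north fox north eats north fox north north fox eats eats fox fox

S => T   [S ::= T]
T => eats eats S   [T ::= eats eats S]
eats eats S => eats eats eats W W   [S ::= eats W W]
eats eats eats W W => eats eats eats S fox north W   [W ::= S fox north]
eats eats eats S fox north W => eats eats eats north fox north W   [S ::= north]
eats eats eats north fox north W => eats eats eats north fox north S fox fox   [W ::= S fox fox]
eats eats eats north fox north S fox fox => eats eats eats north fox north eats W W fox fox   [S ::= eats W W]
eats eats eats north fox north eats W W fox fox => eats eats eats north fox north eats S fox north W fox fox   [W ::= S fox north]
eats eats eats north fox north eats S fox north W fox fox => eats eats eats north fox north eats north fox north W fox fox   [S ::= north]
eats eats eats north fox north eats north fox north W fox fox => eats eats eats north fox north eats north fox north S eats fox fox   [W ::= S eats]
eats eats eats north fox north eats north fox north S eats fox fox => eats eats eats north fox north eats north fox north T eats fox fox   [S ::= T]
eats eats eats north fox north eats north fox north T eats fox fox => eats eats eats north fox north eats north fox north north fox eats eats fox fox   [T ::= north fox eats]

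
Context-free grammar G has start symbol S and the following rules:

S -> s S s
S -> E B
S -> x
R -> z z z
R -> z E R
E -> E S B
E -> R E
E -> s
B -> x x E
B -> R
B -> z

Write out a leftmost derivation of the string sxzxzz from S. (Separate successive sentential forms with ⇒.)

S ⇒ EB   [S -> E B]
EB ⇒ ESBB   [E -> E S B]
ESBB ⇒ ESBSBB   [E -> E S B]
ESBSBB ⇒ sSBSBB   [E -> s]
sSBSBB ⇒ sxBSBB   [S -> x]
sxBSBB ⇒ sxzSBB   [B -> z]
sxzSBB ⇒ sxzxBB   [S -> x]
sxzxBB ⇒ sxzxzB   [B -> z]
sxzxzB ⇒ sxzxzz   [B -> z]

S⇒EB⇒ESBB⇒ESBSBB⇒sSBSBB⇒sxBSBB⇒sxzSBB⇒sxzxBB⇒sxzxzB⇒sxzxzz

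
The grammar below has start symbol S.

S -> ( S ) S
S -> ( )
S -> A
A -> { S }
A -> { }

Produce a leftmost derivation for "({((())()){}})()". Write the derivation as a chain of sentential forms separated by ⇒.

S ⇒ (S)S   [S -> ( S ) S]
(S)S ⇒ (A)S   [S -> A]
(A)S ⇒ ({S})S   [A -> { S }]
({S})S ⇒ ({(S)S})S   [S -> ( S ) S]
({(S)S})S ⇒ ({((S)S)S})S   [S -> ( S ) S]
({((S)S)S})S ⇒ ({((())S)S})S   [S -> ( )]
({((())S)S})S ⇒ ({((())())S})S   [S -> ( )]
({((())())S})S ⇒ ({((())())A})S   [S -> A]
({((())())A})S ⇒ ({((())()){}})S   [A -> { }]
({((())()){}})S ⇒ ({((())()){}})()   [S -> ( )]

S ⇒ (S)S ⇒ (A)S ⇒ ({S})S ⇒ ({(S)S})S ⇒ ({((S)S)S})S ⇒ ({((())S)S})S ⇒ ({((())())S})S ⇒ ({((())())A})S ⇒ ({((())()){}})S ⇒ ({((())()){}})()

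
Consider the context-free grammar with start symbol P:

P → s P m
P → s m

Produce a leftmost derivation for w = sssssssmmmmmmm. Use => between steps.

P => sPm => ssPmm => sssPmmm => ssssPmmmm => sssssPmmmmm => ssssssPmmmmmm => sssssssmmmmmmm

P => sPm   [P → s P m]
sPm => ssPmm   [P → s P m]
ssPmm => sssPmmm   [P → s P m]
sssPmmm => ssssPmmmm   [P → s P m]
ssssPmmmm => sssssPmmmmm   [P → s P m]
sssssPmmmmm => ssssssPmmmmmm   [P → s P m]
ssssssPmmmmmm => sssssssmmmmmmm   [P → s m]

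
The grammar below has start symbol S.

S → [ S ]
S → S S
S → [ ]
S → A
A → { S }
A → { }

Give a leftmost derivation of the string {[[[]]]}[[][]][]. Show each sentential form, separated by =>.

S => SS   [S → S S]
SS => AS   [S → A]
AS => {S}S   [A → { S }]
{S}S => {[S]}S   [S → [ S ]]
{[S]}S => {[[S]]}S   [S → [ S ]]
{[[S]]}S => {[[[]]]}S   [S → [ ]]
{[[[]]]}S => {[[[]]]}SS   [S → S S]
{[[[]]]}SS => {[[[]]]}[S]S   [S → [ S ]]
{[[[]]]}[S]S => {[[[]]]}[SS]S   [S → S S]
{[[[]]]}[SS]S => {[[[]]]}[[]S]S   [S → [ ]]
{[[[]]]}[[]S]S => {[[[]]]}[[][]]S   [S → [ ]]
{[[[]]]}[[][]]S => {[[[]]]}[[][]][]   [S → [ ]]

S => SS => AS => {S}S => {[S]}S => {[[S]]}S => {[[[]]]}S => {[[[]]]}SS => {[[[]]]}[S]S => {[[[]]]}[SS]S => {[[[]]]}[[]S]S => {[[[]]]}[[][]]S => {[[[]]]}[[][]][]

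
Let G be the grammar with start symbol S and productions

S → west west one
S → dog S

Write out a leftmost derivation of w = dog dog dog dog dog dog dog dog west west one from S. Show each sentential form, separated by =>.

S => dog S   [S → dog S]
dog S => dog dog S   [S → dog S]
dog dog S => dog dog dog S   [S → dog S]
dog dog dog S => dog dog dog dog S   [S → dog S]
dog dog dog dog S => dog dog dog dog dog S   [S → dog S]
dog dog dog dog dog S => dog dog dog dog dog dog S   [S → dog S]
dog dog dog dog dog dog S => dog dog dog dog dog dog dog S   [S → dog S]
dog dog dog dog dog dog dog S => dog dog dog dog dog dog dog dog S   [S → dog S]
dog dog dog dog dog dog dog dog S => dog dog dog dog dog dog dog dog west west one   [S → west west one]

S => dog S => dog dog S => dog dog dog S => dog dog dog dog S => dog dog dog dog dog S => dog dog dog dog dog dog S => dog dog dog dog dog dog dog S => dog dog dog dog dog dog dog dog S => dog dog dog dog dog dog dog dog west west one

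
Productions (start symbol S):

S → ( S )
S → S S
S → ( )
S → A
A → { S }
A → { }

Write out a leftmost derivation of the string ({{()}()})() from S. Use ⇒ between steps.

S ⇒ SS   [S → S S]
SS ⇒ (S)S   [S → ( S )]
(S)S ⇒ (A)S   [S → A]
(A)S ⇒ ({S})S   [A → { S }]
({S})S ⇒ ({SS})S   [S → S S]
({SS})S ⇒ ({AS})S   [S → A]
({AS})S ⇒ ({{S}S})S   [A → { S }]
({{S}S})S ⇒ ({{()}S})S   [S → ( )]
({{()}S})S ⇒ ({{()}()})S   [S → ( )]
({{()}()})S ⇒ ({{()}()})()   [S → ( )]

S ⇒ SS ⇒ (S)S ⇒ (A)S ⇒ ({S})S ⇒ ({SS})S ⇒ ({AS})S ⇒ ({{S}S})S ⇒ ({{()}S})S ⇒ ({{()}()})S ⇒ ({{()}()})()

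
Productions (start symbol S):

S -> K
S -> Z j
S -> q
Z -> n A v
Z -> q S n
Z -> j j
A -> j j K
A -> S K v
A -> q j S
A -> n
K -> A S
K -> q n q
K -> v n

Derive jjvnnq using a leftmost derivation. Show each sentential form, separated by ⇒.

S ⇒ K ⇒ AS ⇒ jjKS ⇒ jjvnS ⇒ jjvnK ⇒ jjvnAS ⇒ jjvnnS ⇒ jjvnnq

S ⇒ K   [S -> K]
K ⇒ AS   [K -> A S]
AS ⇒ jjKS   [A -> j j K]
jjKS ⇒ jjvnS   [K -> v n]
jjvnS ⇒ jjvnK   [S -> K]
jjvnK ⇒ jjvnAS   [K -> A S]
jjvnAS ⇒ jjvnnS   [A -> n]
jjvnnS ⇒ jjvnnq   [S -> q]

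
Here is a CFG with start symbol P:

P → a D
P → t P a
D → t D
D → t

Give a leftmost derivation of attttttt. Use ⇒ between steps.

P ⇒ aD ⇒ atD ⇒ attD ⇒ atttD ⇒ attttD ⇒ atttttD ⇒ attttttD ⇒ attttttt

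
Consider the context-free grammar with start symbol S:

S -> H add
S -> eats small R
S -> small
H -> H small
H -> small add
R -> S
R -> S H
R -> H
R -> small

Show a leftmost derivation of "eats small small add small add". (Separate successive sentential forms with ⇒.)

S ⇒ eats small R   [S -> eats small R]
eats small R ⇒ eats small S   [R -> S]
eats small S ⇒ eats small H add   [S -> H add]
eats small H add ⇒ eats small H small add   [H -> H small]
eats small H small add ⇒ eats small small add small add   [H -> small add]

S ⇒ eats small R ⇒ eats small S ⇒ eats small H add ⇒ eats small H small add ⇒ eats small small add small add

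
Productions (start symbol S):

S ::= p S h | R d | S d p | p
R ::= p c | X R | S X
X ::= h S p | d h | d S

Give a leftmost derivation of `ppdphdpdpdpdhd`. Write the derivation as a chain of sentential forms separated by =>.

S=>Rd=>SXd=>SdpXd=>SdpdpXd=>SdpdpdpXd=>pShdpdpdpXd=>pSdphdpdpdpXd=>ppdphdpdpdpXd=>ppdphdpdpdpdhd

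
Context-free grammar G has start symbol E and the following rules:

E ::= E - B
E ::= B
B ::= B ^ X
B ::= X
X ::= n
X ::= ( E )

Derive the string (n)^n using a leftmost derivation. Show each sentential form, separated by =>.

E=>B=>B^X=>X^X=>(E)^X=>(B)^X=>(X)^X=>(n)^X=>(n)^n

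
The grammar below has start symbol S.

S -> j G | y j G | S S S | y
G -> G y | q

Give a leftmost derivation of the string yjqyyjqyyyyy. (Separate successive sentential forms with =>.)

S => SSS => SSSSS => yjGSSSS => yjGySSSS => yjqySSSS => yjqySSSSSS => yjqyySSSSS => yjqyyjGSSSS => yjqyyjGySSSS => yjqyyjqySSSS => yjqyyjqyySSS => yjqyyjqyyySS => yjqyyjqyyyyS => yjqyyjqyyyyy

S => SSS   [S -> S S S]
SSS => SSSSS   [S -> S S S]
SSSSS => yjGSSSS   [S -> y j G]
yjGSSSS => yjGySSSS   [G -> G y]
yjGySSSS => yjqySSSS   [G -> q]
yjqySSSS => yjqySSSSSS   [S -> S S S]
yjqySSSSSS => yjqyySSSSS   [S -> y]
yjqyySSSSS => yjqyyjGSSSS   [S -> j G]
yjqyyjGSSSS => yjqyyjGySSSS   [G -> G y]
yjqyyjGySSSS => yjqyyjqySSSS   [G -> q]
yjqyyjqySSSS => yjqyyjqyySSS   [S -> y]
yjqyyjqyySSS => yjqyyjqyyySS   [S -> y]
yjqyyjqyyySS => yjqyyjqyyyyS   [S -> y]
yjqyyjqyyyyS => yjqyyjqyyyyy   [S -> y]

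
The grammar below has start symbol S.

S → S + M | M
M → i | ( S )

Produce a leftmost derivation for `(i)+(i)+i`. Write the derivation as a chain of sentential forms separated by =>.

S => S+M   [S → S + M]
S+M => S+M+M   [S → S + M]
S+M+M => M+M+M   [S → M]
M+M+M => (S)+M+M   [M → ( S )]
(S)+M+M => (M)+M+M   [S → M]
(M)+M+M => (i)+M+M   [M → i]
(i)+M+M => (i)+(S)+M   [M → ( S )]
(i)+(S)+M => (i)+(M)+M   [S → M]
(i)+(M)+M => (i)+(i)+M   [M → i]
(i)+(i)+M => (i)+(i)+i   [M → i]

S => S+M => S+M+M => M+M+M => (S)+M+M => (M)+M+M => (i)+M+M => (i)+(S)+M => (i)+(M)+M => (i)+(i)+M => (i)+(i)+i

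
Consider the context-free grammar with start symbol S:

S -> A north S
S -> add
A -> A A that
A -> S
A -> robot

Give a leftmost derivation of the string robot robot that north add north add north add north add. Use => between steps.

S => A north S => S north S => A north S north S => S north S north S => A north S north S north S => S north S north S north S => A north S north S north S north S => A A that north S north S north S north S => robot A that north S north S north S north S => robot robot that north S north S north S north S => robot robot that north add north S north S north S => robot robot that north add north add north S north S => robot robot that north add north add north add north S => robot robot that north add north add north add north add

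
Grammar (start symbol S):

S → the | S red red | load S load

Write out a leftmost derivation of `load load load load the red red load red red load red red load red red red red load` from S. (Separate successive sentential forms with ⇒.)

S ⇒ load S load ⇒ load S red red load ⇒ load S red red red red load ⇒ load load S load red red red red load ⇒ load load S red red load red red red red load ⇒ load load load S load red red load red red red red load ⇒ load load load S red red load red red load red red red red load ⇒ load load load load S load red red load red red load red red red red load ⇒ load load load load S red red load red red load red red load red red red red load ⇒ load load load load the red red load red red load red red load red red red red load

S ⇒ load S load   [S → load S load]
load S load ⇒ load S red red load   [S → S red red]
load S red red load ⇒ load S red red red red load   [S → S red red]
load S red red red red load ⇒ load load S load red red red red load   [S → load S load]
load load S load red red red red load ⇒ load load S red red load red red red red load   [S → S red red]
load load S red red load red red red red load ⇒ load load load S load red red load red red red red load   [S → load S load]
load load load S load red red load red red red red load ⇒ load load load S red red load red red load red red red red load   [S → S red red]
load load load S red red load red red load red red red red load ⇒ load load load load S load red red load red red load red red red red load   [S → load S load]
load load load load S load red red load red red load red red red red load ⇒ load load load load S red red load red red load red red load red red red red load   [S → S red red]
load load load load S red red load red red load red red load red red red red load ⇒ load load load load the red red load red red load red red load red red red red load   [S → the]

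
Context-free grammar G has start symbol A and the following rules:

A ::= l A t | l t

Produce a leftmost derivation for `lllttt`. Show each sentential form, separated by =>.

A => lAt   [A ::= l A t]
lAt => llAtt   [A ::= l A t]
llAtt => lllttt   [A ::= l t]

A => lAt => llAtt => lllttt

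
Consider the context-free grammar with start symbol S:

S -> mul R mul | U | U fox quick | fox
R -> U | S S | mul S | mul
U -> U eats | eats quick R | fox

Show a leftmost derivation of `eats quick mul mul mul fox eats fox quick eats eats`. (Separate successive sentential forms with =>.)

S => U   [S -> U]
U => U eats   [U -> U eats]
U eats => U eats eats   [U -> U eats]
U eats eats => eats quick R eats eats   [U -> eats quick R]
eats quick R eats eats => eats quick S S eats eats   [R -> S S]
eats quick S S eats eats => eats quick mul R mul S eats eats   [S -> mul R mul]
eats quick mul R mul S eats eats => eats quick mul mul mul S eats eats   [R -> mul]
eats quick mul mul mul S eats eats => eats quick mul mul mul U fox quick eats eats   [S -> U fox quick]
eats quick mul mul mul U fox quick eats eats => eats quick mul mul mul U eats fox quick eats eats   [U -> U eats]
eats quick mul mul mul U eats fox quick eats eats => eats quick mul mul mul fox eats fox quick eats eats   [U -> fox]

S => U => U eats => U eats eats => eats quick R eats eats => eats quick S S eats eats => eats quick mul R mul S eats eats => eats quick mul mul mul S eats eats => eats quick mul mul mul U fox quick eats eats => eats quick mul mul mul U eats fox quick eats eats => eats quick mul mul mul fox eats fox quick eats eats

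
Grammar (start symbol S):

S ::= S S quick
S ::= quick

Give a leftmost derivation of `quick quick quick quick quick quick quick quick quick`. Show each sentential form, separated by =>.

S => S S quick => quick S quick => quick S S quick quick => quick S S quick S quick quick => quick S S quick S quick S quick quick => quick quick S quick S quick S quick quick => quick quick quick quick S quick S quick quick => quick quick quick quick quick quick S quick quick => quick quick quick quick quick quick quick quick quick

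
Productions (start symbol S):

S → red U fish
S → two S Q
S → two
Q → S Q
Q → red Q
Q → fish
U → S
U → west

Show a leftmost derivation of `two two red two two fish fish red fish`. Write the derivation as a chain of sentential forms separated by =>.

S => two S Q   [S → two S Q]
two S Q => two two Q   [S → two]
two two Q => two two S Q   [Q → S Q]
two two S Q => two two red U fish Q   [S → red U fish]
two two red U fish Q => two two red S fish Q   [U → S]
two two red S fish Q => two two red two S Q fish Q   [S → two S Q]
two two red two S Q fish Q => two two red two two Q fish Q   [S → two]
two two red two two Q fish Q => two two red two two fish fish Q   [Q → fish]
two two red two two fish fish Q => two two red two two fish fish red Q   [Q → red Q]
two two red two two fish fish red Q => two two red two two fish fish red fish   [Q → fish]

S => two S Q => two two Q => two two S Q => two two red U fish Q => two two red S fish Q => two two red two S Q fish Q => two two red two two Q fish Q => two two red two two fish fish Q => two two red two two fish fish red Q => two two red two two fish fish red fish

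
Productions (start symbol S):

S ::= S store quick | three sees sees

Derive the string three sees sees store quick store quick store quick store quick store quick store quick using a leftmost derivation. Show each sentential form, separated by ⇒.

S ⇒ S store quick ⇒ S store quick store quick ⇒ S store quick store quick store quick ⇒ S store quick store quick store quick store quick ⇒ S store quick store quick store quick store quick store quick ⇒ S store quick store quick store quick store quick store quick store quick ⇒ three sees sees store quick store quick store quick store quick store quick store quick

S ⇒ S store quick   [S ::= S store quick]
S store quick ⇒ S store quick store quick   [S ::= S store quick]
S store quick store quick ⇒ S store quick store quick store quick   [S ::= S store quick]
S store quick store quick store quick ⇒ S store quick store quick store quick store quick   [S ::= S store quick]
S store quick store quick store quick store quick ⇒ S store quick store quick store quick store quick store quick   [S ::= S store quick]
S store quick store quick store quick store quick store quick ⇒ S store quick store quick store quick store quick store quick store quick   [S ::= S store quick]
S store quick store quick store quick store quick store quick store quick ⇒ three sees sees store quick store quick store quick store quick store quick store quick   [S ::= three sees sees]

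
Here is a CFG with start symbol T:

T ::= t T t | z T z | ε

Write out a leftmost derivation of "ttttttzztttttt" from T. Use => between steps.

T => tTt => ttTtt => tttTttt => ttttTtttt => tttttTttttt => ttttttTtttttt => ttttttzTztttttt => ttttttzztttttt

T => tTt   [T ::= t T t]
tTt => ttTtt   [T ::= t T t]
ttTtt => tttTttt   [T ::= t T t]
tttTttt => ttttTtttt   [T ::= t T t]
ttttTtttt => tttttTttttt   [T ::= t T t]
tttttTttttt => ttttttTtttttt   [T ::= t T t]
ttttttTtttttt => ttttttzTztttttt   [T ::= z T z]
ttttttzTztttttt => ttttttzztttttt   [T ::= ε]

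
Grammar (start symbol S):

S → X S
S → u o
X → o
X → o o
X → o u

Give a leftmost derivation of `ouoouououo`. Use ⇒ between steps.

S⇒XS⇒ouS⇒ouXS⇒ouoS⇒ouoXS⇒ouoouS⇒ouoouXS⇒ouoououS⇒ouoououXS⇒ouoououoS⇒ouoouououo

S ⇒ XS   [S → X S]
XS ⇒ ouS   [X → o u]
ouS ⇒ ouXS   [S → X S]
ouXS ⇒ ouoS   [X → o]
ouoS ⇒ ouoXS   [S → X S]
ouoXS ⇒ ouoouS   [X → o u]
ouoouS ⇒ ouoouXS   [S → X S]
ouoouXS ⇒ ouoououS   [X → o u]
ouoououS ⇒ ouoououXS   [S → X S]
ouoououXS ⇒ ouoououoS   [X → o]
ouoououoS ⇒ ouoouououo   [S → u o]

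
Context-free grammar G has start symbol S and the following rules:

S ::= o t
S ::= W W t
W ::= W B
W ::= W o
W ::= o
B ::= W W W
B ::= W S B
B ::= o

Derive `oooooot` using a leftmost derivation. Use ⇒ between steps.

S ⇒ WWt ⇒ WoWt ⇒ WooWt ⇒ WBooWt ⇒ WBBooWt ⇒ oBBooWt ⇒ ooBooWt ⇒ oooooWt ⇒ oooooot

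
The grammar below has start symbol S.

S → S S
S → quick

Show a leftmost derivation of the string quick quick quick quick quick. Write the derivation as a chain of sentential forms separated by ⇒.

S ⇒ S S   [S → S S]
S S ⇒ S S S   [S → S S]
S S S ⇒ S S S S   [S → S S]
S S S S ⇒ S S S S S   [S → S S]
S S S S S ⇒ quick S S S S   [S → quick]
quick S S S S ⇒ quick quick S S S   [S → quick]
quick quick S S S ⇒ quick quick quick S S   [S → quick]
quick quick quick S S ⇒ quick quick quick quick S   [S → quick]
quick quick quick quick S ⇒ quick quick quick quick quick   [S → quick]

S ⇒ S S ⇒ S S S ⇒ S S S S ⇒ S S S S S ⇒ quick S S S S ⇒ quick quick S S S ⇒ quick quick quick S S ⇒ quick quick quick quick S ⇒ quick quick quick quick quick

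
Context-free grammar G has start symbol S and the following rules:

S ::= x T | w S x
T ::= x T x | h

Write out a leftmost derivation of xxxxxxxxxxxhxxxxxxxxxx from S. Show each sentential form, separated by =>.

S => xT   [S ::= x T]
xT => xxTx   [T ::= x T x]
xxTx => xxxTxx   [T ::= x T x]
xxxTxx => xxxxTxxx   [T ::= x T x]
xxxxTxxx => xxxxxTxxxx   [T ::= x T x]
xxxxxTxxxx => xxxxxxTxxxxx   [T ::= x T x]
xxxxxxTxxxxx => xxxxxxxTxxxxxx   [T ::= x T x]
xxxxxxxTxxxxxx => xxxxxxxxTxxxxxxx   [T ::= x T x]
xxxxxxxxTxxxxxxx => xxxxxxxxxTxxxxxxxx   [T ::= x T x]
xxxxxxxxxTxxxxxxxx => xxxxxxxxxxTxxxxxxxxx   [T ::= x T x]
xxxxxxxxxxTxxxxxxxxx => xxxxxxxxxxxTxxxxxxxxxx   [T ::= x T x]
xxxxxxxxxxxTxxxxxxxxxx => xxxxxxxxxxxhxxxxxxxxxx   [T ::= h]

S=>xT=>xxTx=>xxxTxx=>xxxxTxxx=>xxxxxTxxxx=>xxxxxxTxxxxx=>xxxxxxxTxxxxxx=>xxxxxxxxTxxxxxxx=>xxxxxxxxxTxxxxxxxx=>xxxxxxxxxxTxxxxxxxxx=>xxxxxxxxxxxTxxxxxxxxxx=>xxxxxxxxxxxhxxxxxxxxxx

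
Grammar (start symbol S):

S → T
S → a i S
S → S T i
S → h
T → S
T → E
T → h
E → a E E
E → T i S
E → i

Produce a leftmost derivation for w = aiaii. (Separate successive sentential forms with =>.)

S => aiS   [S → a i S]
aiS => aiaiS   [S → a i S]
aiaiS => aiaiT   [S → T]
aiaiT => aiaiE   [T → E]
aiaiE => aiaii   [E → i]

S=>aiS=>aiaiS=>aiaiT=>aiaiE=>aiaii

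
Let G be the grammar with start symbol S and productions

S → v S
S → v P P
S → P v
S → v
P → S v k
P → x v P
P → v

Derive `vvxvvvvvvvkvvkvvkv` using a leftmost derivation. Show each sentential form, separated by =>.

S=>vPP=>vSvkP=>vvPPvkP=>vvxvPPvkP=>vvxvSvkPvkP=>vvxvvSvkPvkP=>vvxvvvPPvkPvkP=>vvxvvvSvkPvkPvkP=>vvxvvvvPPvkPvkPvkP=>vvxvvvvvPvkPvkPvkP=>vvxvvvvvvvkPvkPvkP=>vvxvvvvvvvkvvkPvkP=>vvxvvvvvvvkvvkvvkP=>vvxvvvvvvvkvvkvvkv

S => vPP   [S → v P P]
vPP => vSvkP   [P → S v k]
vSvkP => vvPPvkP   [S → v P P]
vvPPvkP => vvxvPPvkP   [P → x v P]
vvxvPPvkP => vvxvSvkPvkP   [P → S v k]
vvxvSvkPvkP => vvxvvSvkPvkP   [S → v S]
vvxvvSvkPvkP => vvxvvvPPvkPvkP   [S → v P P]
vvxvvvPPvkPvkP => vvxvvvSvkPvkPvkP   [P → S v k]
vvxvvvSvkPvkPvkP => vvxvvvvPPvkPvkPvkP   [S → v P P]
vvxvvvvPPvkPvkPvkP => vvxvvvvvPvkPvkPvkP   [P → v]
vvxvvvvvPvkPvkPvkP => vvxvvvvvvvkPvkPvkP   [P → v]
vvxvvvvvvvkPvkPvkP => vvxvvvvvvvkvvkPvkP   [P → v]
vvxvvvvvvvkvvkPvkP => vvxvvvvvvvkvvkvvkP   [P → v]
vvxvvvvvvvkvvkvvkP => vvxvvvvvvvkvvkvvkv   [P → v]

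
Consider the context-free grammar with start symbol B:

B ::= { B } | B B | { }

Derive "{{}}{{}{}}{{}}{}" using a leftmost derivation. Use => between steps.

B => BB => {B}B => {{}}B => {{}}BB => {{}}BBB => {{}}{B}BB => {{}}{BB}BB => {{}}{{}B}BB => {{}}{{}{}}BB => {{}}{{}{}}{B}B => {{}}{{}{}}{{}}B => {{}}{{}{}}{{}}{}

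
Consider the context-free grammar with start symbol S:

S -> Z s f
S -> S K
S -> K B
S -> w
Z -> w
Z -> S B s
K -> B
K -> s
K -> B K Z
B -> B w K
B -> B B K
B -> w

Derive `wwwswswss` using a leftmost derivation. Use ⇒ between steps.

S ⇒ SK ⇒ KBK ⇒ BBK ⇒ wBK ⇒ wBBKK ⇒ wBwKBKK ⇒ wBBKwKBKK ⇒ wwBKwKBKK ⇒ wwwKwKBKK ⇒ wwwswKBKK ⇒ wwwswsBKK ⇒ wwwswswKK ⇒ wwwswswsK ⇒ wwwswswss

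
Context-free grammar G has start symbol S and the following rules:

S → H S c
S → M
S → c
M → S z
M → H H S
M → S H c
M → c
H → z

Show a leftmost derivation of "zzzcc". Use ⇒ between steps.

S ⇒ HSc ⇒ zSc ⇒ zMc ⇒ zHHSc ⇒ zzHSc ⇒ zzzSc ⇒ zzzMc ⇒ zzzcc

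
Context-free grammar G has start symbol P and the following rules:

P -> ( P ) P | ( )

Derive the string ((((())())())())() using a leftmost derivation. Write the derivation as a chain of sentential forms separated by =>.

P => (P)P => ((P)P)P => (((P)P)P)P => ((((P)P)P)P)P => ((((())P)P)P)P => ((((())())P)P)P => ((((())())())P)P => ((((())())())())P => ((((())())())())()

P => (P)P   [P -> ( P ) P]
(P)P => ((P)P)P   [P -> ( P ) P]
((P)P)P => (((P)P)P)P   [P -> ( P ) P]
(((P)P)P)P => ((((P)P)P)P)P   [P -> ( P ) P]
((((P)P)P)P)P => ((((())P)P)P)P   [P -> ( )]
((((())P)P)P)P => ((((())())P)P)P   [P -> ( )]
((((())())P)P)P => ((((())())())P)P   [P -> ( )]
((((())())())P)P => ((((())())())())P   [P -> ( )]
((((())())())())P => ((((())())())())()   [P -> ( )]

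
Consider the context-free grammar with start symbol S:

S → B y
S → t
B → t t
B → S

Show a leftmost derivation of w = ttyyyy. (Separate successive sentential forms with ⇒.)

S⇒By⇒Sy⇒Byy⇒Syy⇒Byyy⇒Syyy⇒Byyyy⇒ttyyyy

S ⇒ By   [S → B y]
By ⇒ Sy   [B → S]
Sy ⇒ Byy   [S → B y]
Byy ⇒ Syy   [B → S]
Syy ⇒ Byyy   [S → B y]
Byyy ⇒ Syyy   [B → S]
Syyy ⇒ Byyyy   [S → B y]
Byyyy ⇒ ttyyyy   [B → t t]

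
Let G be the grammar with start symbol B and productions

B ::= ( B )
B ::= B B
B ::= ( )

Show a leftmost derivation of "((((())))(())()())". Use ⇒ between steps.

B ⇒ (B) ⇒ (BB) ⇒ ((B)B) ⇒ (((B))B) ⇒ ((((B)))B) ⇒ ((((())))B) ⇒ ((((())))BB) ⇒ ((((())))(B)B) ⇒ ((((())))(())B) ⇒ ((((())))(())BB) ⇒ ((((())))(())()B) ⇒ ((((())))(())()())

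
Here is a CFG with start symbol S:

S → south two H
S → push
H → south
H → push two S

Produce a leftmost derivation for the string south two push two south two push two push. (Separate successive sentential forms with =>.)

S => south two H   [S → south two H]
south two H => south two push two S   [H → push two S]
south two push two S => south two push two south two H   [S → south two H]
south two push two south two H => south two push two south two push two S   [H → push two S]
south two push two south two push two S => south two push two south two push two push   [S → push]

S => south two H => south two push two S => south two push two south two H => south two push two south two push two S => south two push two south two push two push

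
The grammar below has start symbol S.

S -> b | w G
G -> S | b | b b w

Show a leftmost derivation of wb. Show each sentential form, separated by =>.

S => wG => wS => wb

S => wG   [S -> w G]
wG => wS   [G -> S]
wS => wb   [S -> b]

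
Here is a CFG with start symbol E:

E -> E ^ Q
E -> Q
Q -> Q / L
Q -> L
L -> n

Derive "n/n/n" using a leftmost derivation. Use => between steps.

E => Q => Q/L => Q/L/L => L/L/L => n/L/L => n/n/L => n/n/n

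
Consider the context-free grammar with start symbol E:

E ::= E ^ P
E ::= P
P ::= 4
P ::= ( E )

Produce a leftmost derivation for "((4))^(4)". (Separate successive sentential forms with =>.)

E => E^P   [E ::= E ^ P]
E^P => P^P   [E ::= P]
P^P => (E)^P   [P ::= ( E )]
(E)^P => (P)^P   [E ::= P]
(P)^P => ((E))^P   [P ::= ( E )]
((E))^P => ((P))^P   [E ::= P]
((P))^P => ((4))^P   [P ::= 4]
((4))^P => ((4))^(E)   [P ::= ( E )]
((4))^(E) => ((4))^(P)   [E ::= P]
((4))^(P) => ((4))^(4)   [P ::= 4]

E => E^P => P^P => (E)^P => (P)^P => ((E))^P => ((P))^P => ((4))^P => ((4))^(E) => ((4))^(P) => ((4))^(4)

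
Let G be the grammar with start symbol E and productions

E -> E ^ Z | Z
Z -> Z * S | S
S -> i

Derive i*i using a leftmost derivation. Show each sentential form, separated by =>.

E => Z   [E -> Z]
Z => Z*S   [Z -> Z * S]
Z*S => S*S   [Z -> S]
S*S => i*S   [S -> i]
i*S => i*i   [S -> i]

E => Z => Z*S => S*S => i*S => i*i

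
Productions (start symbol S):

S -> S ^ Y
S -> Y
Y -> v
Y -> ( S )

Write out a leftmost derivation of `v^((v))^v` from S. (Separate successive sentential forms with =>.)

S => S^Y => S^Y^Y => Y^Y^Y => v^Y^Y => v^(S)^Y => v^(Y)^Y => v^((S))^Y => v^((Y))^Y => v^((v))^Y => v^((v))^v

S => S^Y   [S -> S ^ Y]
S^Y => S^Y^Y   [S -> S ^ Y]
S^Y^Y => Y^Y^Y   [S -> Y]
Y^Y^Y => v^Y^Y   [Y -> v]
v^Y^Y => v^(S)^Y   [Y -> ( S )]
v^(S)^Y => v^(Y)^Y   [S -> Y]
v^(Y)^Y => v^((S))^Y   [Y -> ( S )]
v^((S))^Y => v^((Y))^Y   [S -> Y]
v^((Y))^Y => v^((v))^Y   [Y -> v]
v^((v))^Y => v^((v))^v   [Y -> v]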